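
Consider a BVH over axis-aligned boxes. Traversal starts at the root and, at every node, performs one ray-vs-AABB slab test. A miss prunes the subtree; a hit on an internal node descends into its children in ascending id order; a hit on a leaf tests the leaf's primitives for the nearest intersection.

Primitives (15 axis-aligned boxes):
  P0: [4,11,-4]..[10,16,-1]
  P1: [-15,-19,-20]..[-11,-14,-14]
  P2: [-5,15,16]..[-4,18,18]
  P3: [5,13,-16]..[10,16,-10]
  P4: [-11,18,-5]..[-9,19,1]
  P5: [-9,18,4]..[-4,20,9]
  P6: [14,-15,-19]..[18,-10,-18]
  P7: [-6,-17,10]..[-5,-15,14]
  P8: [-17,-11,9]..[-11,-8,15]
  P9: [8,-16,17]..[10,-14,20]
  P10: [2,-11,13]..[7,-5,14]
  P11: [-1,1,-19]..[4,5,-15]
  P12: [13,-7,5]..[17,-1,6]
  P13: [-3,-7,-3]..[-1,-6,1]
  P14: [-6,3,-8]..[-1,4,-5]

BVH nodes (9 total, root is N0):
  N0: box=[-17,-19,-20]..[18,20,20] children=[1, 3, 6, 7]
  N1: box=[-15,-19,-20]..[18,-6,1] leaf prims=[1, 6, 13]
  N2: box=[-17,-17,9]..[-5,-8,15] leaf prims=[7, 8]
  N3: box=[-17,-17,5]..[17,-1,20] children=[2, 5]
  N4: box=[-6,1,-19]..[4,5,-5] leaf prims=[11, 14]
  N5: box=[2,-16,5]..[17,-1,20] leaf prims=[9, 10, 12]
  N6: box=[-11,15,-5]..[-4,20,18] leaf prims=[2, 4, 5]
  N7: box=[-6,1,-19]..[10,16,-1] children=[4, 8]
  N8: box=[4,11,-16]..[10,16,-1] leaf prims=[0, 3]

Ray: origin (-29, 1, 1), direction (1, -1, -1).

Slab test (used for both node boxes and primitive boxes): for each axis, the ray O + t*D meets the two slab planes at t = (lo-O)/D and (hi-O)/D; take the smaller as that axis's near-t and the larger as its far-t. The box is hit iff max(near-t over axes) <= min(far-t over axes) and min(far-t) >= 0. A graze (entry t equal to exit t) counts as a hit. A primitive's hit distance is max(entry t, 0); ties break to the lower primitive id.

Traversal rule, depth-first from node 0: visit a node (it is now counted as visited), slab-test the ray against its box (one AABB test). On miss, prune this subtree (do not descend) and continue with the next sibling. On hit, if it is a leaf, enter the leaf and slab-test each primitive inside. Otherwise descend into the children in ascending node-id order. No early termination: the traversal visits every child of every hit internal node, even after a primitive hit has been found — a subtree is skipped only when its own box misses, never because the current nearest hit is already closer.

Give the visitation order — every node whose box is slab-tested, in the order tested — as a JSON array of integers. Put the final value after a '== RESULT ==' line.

Walk:
N0 x:[12,47] y:[-19,20] z:[-19,21] -> hit [12,20], descend [1, 3, 6, 7]
  N1 x:[14,47] y:[7,20] z:[0,21] -> hit [14,20] leaf, test {P1@t=15, P6(miss), P13(miss)}
  N3 x:[12,46] y:[2,18] z:[-19,-4] -> miss, prune
  N6 x:[18,25] y:[-19,-14] z:[-17,6] -> miss, prune
  N7 x:[23,39] y:[-15,0] z:[2,20] -> miss, prune

5 AABB tests over nodes [0, 1, 3, 6, 7]; 1 leaf entered; closest P1.

== RESULT ==
[0, 1, 3, 6, 7]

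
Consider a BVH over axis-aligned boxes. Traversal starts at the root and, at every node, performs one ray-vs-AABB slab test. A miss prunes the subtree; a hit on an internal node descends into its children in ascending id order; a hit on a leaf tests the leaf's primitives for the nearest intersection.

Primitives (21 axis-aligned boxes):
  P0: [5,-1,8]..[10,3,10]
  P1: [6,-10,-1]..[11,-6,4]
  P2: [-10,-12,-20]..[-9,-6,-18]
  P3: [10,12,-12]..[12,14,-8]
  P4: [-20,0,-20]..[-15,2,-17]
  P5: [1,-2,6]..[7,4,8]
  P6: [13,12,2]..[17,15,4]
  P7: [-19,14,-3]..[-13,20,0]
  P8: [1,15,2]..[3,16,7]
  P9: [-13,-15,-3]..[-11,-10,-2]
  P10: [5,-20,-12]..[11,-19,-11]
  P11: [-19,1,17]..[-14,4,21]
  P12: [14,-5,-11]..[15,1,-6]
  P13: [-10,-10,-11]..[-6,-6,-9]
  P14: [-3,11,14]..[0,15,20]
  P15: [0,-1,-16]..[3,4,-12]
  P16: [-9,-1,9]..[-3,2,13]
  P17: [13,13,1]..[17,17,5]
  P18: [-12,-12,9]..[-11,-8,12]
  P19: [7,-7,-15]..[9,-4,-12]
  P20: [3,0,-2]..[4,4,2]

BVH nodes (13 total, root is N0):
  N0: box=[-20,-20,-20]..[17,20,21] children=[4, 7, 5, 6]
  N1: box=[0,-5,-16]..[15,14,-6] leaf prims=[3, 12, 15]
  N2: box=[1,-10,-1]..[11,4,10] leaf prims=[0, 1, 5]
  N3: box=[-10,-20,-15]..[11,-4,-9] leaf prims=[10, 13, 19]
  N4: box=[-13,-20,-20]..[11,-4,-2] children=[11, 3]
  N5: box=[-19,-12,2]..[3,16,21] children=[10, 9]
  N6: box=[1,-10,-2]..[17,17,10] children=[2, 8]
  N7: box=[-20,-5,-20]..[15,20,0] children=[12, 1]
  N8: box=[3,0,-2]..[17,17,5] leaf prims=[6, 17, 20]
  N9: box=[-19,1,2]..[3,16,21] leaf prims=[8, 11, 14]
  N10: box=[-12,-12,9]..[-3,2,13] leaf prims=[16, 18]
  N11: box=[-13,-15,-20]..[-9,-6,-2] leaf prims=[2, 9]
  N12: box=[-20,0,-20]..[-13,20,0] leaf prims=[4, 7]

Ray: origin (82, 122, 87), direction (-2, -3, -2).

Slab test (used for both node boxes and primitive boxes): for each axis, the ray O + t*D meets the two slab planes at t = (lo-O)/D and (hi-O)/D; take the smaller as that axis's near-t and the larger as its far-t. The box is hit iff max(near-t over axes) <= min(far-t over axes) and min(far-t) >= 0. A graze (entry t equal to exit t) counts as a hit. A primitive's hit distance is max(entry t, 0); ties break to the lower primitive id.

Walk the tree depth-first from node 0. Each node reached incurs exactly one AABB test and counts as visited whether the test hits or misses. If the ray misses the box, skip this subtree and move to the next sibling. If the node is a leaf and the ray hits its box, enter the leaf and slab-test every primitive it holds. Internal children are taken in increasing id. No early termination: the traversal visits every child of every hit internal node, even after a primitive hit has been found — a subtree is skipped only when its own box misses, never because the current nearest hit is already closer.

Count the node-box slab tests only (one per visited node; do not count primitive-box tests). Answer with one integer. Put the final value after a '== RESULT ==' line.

Trace the traversal:
N0 x:[65/2,51] y:[34,142/3] z:[33,107/2] -> hit [34,142/3], descend [4, 5, 6, 7]
  N4 x:[71/2,95/2] y:[42,142/3] z:[89/2,107/2] -> hit [89/2,142/3], descend [3, 11]
    N3 x:[71/2,46] y:[42,142/3] z:[48,51] -> miss, prune
    N11 x:[91/2,95/2] y:[128/3,137/3] z:[89/2,107/2] -> hit [91/2,137/3] leaf, test {P2(miss), P9(miss)}
  N5 x:[79/2,101/2] y:[106/3,134/3] z:[33,85/2] -> hit [79/2,85/2], descend [9, 10]
    N9 x:[79/2,101/2] y:[106/3,121/3] z:[33,85/2] -> hit [79/2,121/3] leaf, test {P8(miss), P11(miss), P14(miss)}
    N10 x:[85/2,47] y:[40,134/3] z:[37,39] -> miss, prune
  N6 x:[65/2,81/2] y:[35,44] z:[77/2,89/2] -> hit [77/2,81/2], descend [2, 8]
    N2 x:[71/2,81/2] y:[118/3,44] z:[77/2,44] -> hit [118/3,81/2] leaf, test {P0(miss), P1(miss), P5@t=79/2}
    N8 x:[65/2,79/2] y:[35,122/3] z:[41,89/2] -> miss, prune
  N7 x:[67/2,51] y:[34,127/3] z:[87/2,107/2] -> miss, prune

order=[0, 4, 3, 11, 5, 9, 10, 6, 2, 8, 7]  |boxes|=11  |leaves|=3  hit=P5

== RESULT ==
11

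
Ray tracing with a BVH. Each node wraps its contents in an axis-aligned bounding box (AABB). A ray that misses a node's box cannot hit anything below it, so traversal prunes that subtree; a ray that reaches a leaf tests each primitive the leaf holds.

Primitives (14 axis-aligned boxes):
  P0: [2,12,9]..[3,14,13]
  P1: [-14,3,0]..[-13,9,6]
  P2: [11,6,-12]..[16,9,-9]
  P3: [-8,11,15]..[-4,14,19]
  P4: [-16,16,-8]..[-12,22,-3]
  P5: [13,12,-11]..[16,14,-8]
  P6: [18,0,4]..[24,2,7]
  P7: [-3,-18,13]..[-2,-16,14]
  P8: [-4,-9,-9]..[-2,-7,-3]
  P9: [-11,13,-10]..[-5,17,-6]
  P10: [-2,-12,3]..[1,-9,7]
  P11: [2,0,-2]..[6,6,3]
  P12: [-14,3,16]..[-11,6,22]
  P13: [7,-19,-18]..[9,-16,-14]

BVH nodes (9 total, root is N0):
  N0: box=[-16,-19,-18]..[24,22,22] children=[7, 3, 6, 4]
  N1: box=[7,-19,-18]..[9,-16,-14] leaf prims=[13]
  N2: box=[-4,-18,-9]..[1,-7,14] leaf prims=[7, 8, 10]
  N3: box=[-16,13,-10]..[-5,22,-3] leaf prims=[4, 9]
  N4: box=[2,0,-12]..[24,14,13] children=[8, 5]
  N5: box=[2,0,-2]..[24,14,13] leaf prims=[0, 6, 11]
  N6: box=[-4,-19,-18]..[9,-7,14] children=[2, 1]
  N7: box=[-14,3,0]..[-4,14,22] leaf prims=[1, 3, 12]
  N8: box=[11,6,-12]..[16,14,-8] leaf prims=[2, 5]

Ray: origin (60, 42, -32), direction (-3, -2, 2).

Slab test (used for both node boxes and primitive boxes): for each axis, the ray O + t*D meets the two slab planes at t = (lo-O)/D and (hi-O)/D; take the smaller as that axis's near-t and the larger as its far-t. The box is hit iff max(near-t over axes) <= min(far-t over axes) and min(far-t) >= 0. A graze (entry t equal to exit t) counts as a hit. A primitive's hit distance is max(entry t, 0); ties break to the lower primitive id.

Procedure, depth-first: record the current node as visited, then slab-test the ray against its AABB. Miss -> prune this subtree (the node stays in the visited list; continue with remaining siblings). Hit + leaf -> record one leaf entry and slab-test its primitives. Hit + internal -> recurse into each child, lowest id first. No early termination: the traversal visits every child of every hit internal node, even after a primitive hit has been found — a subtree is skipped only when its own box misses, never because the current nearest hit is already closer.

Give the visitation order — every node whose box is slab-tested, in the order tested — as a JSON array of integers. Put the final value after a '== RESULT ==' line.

Traverse from the root:
N0 x:[12,76/3] y:[10,61/2] z:[7,27] -> hit [12,76/3], descend [3, 4, 6, 7]
  N3 x:[65/3,76/3] y:[10,29/2] z:[11,29/2] -> miss, prune
  N4 x:[12,58/3] y:[14,21] z:[10,45/2] -> hit [14,58/3], descend [5, 8]
    N5 x:[12,58/3] y:[14,21] z:[15,45/2] -> hit [15,58/3] leaf, test {P0(miss), P6(miss), P11(miss)}
    N8 x:[44/3,49/3] y:[14,18] z:[10,12] -> miss, prune
  N6 x:[17,64/3] y:[49/2,61/2] z:[7,23] -> miss, prune
  N7 x:[64/3,74/3] y:[14,39/2] z:[16,27] -> miss, prune

7 AABB tests over nodes [0, 3, 4, 5, 8, 6, 7]; 1 leaf entered; closest miss.

== RESULT ==
[0, 3, 4, 5, 8, 6, 7]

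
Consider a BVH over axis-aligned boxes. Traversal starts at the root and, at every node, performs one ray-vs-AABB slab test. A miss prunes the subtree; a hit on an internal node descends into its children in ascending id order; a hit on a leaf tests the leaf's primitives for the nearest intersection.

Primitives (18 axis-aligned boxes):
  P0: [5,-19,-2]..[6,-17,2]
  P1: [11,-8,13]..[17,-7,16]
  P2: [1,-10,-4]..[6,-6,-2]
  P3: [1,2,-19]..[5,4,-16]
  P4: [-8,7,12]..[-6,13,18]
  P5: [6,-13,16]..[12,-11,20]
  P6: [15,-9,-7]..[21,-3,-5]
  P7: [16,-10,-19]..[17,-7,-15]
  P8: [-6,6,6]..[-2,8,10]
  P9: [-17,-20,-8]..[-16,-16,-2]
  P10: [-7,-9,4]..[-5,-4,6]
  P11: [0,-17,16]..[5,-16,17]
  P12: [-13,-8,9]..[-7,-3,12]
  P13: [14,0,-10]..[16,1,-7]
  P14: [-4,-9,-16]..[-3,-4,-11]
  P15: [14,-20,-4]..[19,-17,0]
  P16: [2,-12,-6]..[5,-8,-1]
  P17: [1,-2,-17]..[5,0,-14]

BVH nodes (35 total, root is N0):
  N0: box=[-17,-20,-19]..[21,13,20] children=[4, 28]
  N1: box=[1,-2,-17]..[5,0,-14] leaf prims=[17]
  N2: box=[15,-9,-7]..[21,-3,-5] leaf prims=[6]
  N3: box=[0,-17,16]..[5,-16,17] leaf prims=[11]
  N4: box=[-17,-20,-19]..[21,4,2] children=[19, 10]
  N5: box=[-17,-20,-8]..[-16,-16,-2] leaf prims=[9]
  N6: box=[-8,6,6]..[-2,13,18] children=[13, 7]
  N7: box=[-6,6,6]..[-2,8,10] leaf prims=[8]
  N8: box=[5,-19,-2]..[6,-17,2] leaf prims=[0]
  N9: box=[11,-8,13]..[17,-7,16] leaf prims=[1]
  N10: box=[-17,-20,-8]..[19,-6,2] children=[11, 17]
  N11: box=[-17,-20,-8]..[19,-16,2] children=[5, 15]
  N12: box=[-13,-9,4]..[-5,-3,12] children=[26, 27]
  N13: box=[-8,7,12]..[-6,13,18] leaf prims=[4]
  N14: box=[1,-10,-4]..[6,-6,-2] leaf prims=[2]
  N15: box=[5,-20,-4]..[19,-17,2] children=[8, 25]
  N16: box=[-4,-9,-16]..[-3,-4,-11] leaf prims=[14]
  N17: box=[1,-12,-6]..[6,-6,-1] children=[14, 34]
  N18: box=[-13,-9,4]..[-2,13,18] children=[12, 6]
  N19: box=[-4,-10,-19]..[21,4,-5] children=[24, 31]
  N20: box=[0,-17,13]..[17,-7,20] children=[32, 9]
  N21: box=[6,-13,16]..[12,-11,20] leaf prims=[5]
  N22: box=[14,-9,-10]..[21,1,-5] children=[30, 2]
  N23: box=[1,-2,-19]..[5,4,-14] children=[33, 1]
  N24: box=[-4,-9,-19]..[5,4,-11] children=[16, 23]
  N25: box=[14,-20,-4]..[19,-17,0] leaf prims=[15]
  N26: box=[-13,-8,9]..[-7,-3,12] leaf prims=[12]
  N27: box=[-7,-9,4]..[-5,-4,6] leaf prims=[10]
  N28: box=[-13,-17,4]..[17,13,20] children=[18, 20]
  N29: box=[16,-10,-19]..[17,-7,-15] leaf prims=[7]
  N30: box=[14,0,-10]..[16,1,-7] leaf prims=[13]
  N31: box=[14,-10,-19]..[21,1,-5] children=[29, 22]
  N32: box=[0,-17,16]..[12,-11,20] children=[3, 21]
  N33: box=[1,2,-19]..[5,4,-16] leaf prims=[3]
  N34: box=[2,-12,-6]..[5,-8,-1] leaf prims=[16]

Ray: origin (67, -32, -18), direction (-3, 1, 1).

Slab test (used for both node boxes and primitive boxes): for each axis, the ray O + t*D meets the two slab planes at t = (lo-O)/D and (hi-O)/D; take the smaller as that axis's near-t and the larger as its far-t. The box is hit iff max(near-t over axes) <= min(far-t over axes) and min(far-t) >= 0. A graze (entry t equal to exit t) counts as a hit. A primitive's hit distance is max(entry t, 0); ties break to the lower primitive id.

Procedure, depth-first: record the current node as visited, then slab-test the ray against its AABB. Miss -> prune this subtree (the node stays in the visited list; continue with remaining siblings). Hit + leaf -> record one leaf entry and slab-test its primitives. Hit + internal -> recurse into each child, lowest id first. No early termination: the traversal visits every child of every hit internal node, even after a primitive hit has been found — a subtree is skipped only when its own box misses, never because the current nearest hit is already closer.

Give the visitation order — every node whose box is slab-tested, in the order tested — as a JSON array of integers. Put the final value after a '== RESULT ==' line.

Trace the traversal:
N0 x:[46/3,28] y:[12,45] z:[-1,38] -> hit [46/3,28], descend [4, 28]
  N4 x:[46/3,28] y:[12,36] z:[-1,20] -> hit [46/3,20], descend [10, 19]
    N10 x:[16,28] y:[12,26] z:[10,20] -> hit [16,20], descend [11, 17]
      N11 x:[16,28] y:[12,16] z:[10,20] -> hit [16,16], descend [5, 15]
        N5 x:[83/3,28] y:[12,16] z:[10,16] -> miss, prune
        N15 x:[16,62/3] y:[12,15] z:[14,20] -> miss, prune
      N17 x:[61/3,22] y:[20,26] z:[12,17] -> miss, prune
    N19 x:[46/3,71/3] y:[22,36] z:[-1,13] -> miss, prune
  N28 x:[50/3,80/3] y:[15,45] z:[22,38] -> hit [22,80/3], descend [18, 20]
    N18 x:[23,80/3] y:[23,45] z:[22,36] -> hit [23,80/3], descend [6, 12]
      N6 x:[23,25] y:[38,45] z:[24,36] -> miss, prune
      N12 x:[24,80/3] y:[23,29] z:[22,30] -> hit [24,80/3], descend [26, 27]
        N26 x:[74/3,80/3] y:[24,29] z:[27,30] -> miss, prune
        N27 x:[24,74/3] y:[23,28] z:[22,24] -> hit [24,24] leaf, test {P10@t=24}
    N20 x:[50/3,67/3] y:[15,25] z:[31,38] -> miss, prune

order=[0, 4, 10, 11, 5, 15, 17, 19, 28, 18, 6, 12, 26, 27, 20]  |boxes|=15  |leaves|=1  hit=P10

== RESULT ==
[0, 4, 10, 11, 5, 15, 17, 19, 28, 18, 6, 12, 26, 27, 20]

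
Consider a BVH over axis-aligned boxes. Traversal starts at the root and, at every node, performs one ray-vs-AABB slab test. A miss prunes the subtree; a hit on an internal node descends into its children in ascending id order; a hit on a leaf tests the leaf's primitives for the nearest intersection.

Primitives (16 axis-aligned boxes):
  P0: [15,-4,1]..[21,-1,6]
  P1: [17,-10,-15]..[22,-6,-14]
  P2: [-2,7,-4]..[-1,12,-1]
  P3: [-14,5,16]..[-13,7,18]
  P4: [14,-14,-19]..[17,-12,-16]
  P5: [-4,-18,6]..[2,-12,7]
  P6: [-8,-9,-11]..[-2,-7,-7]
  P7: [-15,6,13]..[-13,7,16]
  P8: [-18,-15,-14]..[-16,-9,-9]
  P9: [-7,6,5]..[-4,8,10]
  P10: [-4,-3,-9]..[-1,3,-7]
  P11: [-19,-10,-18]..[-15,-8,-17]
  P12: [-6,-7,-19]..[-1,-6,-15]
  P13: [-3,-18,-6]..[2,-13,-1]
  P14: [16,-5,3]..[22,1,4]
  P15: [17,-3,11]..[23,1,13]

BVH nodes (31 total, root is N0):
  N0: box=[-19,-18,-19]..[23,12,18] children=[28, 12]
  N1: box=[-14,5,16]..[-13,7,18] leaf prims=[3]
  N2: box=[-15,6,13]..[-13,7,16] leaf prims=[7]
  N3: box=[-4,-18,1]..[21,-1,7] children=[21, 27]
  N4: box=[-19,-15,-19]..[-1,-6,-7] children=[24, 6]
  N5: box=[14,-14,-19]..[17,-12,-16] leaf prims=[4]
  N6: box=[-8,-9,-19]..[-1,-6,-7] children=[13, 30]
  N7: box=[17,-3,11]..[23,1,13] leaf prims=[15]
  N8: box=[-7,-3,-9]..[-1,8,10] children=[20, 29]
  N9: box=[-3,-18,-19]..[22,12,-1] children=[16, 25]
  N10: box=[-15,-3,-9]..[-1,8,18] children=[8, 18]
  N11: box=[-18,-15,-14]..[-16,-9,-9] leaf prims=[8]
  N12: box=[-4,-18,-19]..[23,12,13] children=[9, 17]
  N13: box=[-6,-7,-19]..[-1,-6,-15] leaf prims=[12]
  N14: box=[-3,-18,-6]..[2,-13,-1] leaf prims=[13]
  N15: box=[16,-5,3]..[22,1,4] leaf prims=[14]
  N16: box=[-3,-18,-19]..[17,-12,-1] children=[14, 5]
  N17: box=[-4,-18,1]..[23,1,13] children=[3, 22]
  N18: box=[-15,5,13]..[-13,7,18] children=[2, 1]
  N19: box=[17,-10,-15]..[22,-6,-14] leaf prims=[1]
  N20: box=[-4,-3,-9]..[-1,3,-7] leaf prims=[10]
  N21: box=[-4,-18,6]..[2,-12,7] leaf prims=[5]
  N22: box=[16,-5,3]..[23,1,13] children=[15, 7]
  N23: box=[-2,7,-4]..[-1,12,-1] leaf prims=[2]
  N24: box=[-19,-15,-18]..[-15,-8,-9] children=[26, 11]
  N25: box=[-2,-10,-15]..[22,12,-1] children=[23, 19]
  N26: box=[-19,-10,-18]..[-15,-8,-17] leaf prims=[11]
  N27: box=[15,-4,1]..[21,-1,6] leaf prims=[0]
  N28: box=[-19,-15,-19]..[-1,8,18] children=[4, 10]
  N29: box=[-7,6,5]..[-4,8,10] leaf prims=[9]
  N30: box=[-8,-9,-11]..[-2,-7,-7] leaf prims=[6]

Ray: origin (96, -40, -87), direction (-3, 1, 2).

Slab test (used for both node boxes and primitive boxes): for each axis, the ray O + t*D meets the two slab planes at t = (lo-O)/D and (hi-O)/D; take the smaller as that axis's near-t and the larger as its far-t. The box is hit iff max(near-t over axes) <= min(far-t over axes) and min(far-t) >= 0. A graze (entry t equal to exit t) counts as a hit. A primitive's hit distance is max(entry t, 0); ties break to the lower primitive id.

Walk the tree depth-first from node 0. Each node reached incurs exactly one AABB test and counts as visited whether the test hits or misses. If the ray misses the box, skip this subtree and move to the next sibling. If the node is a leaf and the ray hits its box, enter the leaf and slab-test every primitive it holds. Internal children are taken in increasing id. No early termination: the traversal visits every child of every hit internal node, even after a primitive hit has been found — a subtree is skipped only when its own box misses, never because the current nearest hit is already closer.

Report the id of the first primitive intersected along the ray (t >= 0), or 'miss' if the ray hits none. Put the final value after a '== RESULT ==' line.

Traverse from the root:
N0 x:[73/3,115/3] y:[22,52] z:[34,105/2] -> hit [34,115/3], descend [12, 28]
  N12 x:[73/3,100/3] y:[22,52] z:[34,50] -> miss, prune
  N28 x:[97/3,115/3] y:[25,48] z:[34,105/2] -> hit [34,115/3], descend [4, 10]
    N4 x:[97/3,115/3] y:[25,34] z:[34,40] -> hit [34,34], descend [6, 24]
      N6 x:[97/3,104/3] y:[31,34] z:[34,40] -> hit [34,34], descend [13, 30]
        N13 x:[97/3,34] y:[33,34] z:[34,36] -> hit [34,34] leaf, test {P12@t=34}
        N30 x:[98/3,104/3] y:[31,33] z:[38,40] -> miss, prune
      N24 x:[37,115/3] y:[25,32] z:[69/2,39] -> miss, prune
    N10 x:[97/3,37] y:[37,48] z:[39,105/2] -> miss, prune

Summary -> nodes [0, 12, 28, 4, 6, 13, 30, 24, 10]; box-tests=9; leaf-entries=1; first=P12

== RESULT ==
12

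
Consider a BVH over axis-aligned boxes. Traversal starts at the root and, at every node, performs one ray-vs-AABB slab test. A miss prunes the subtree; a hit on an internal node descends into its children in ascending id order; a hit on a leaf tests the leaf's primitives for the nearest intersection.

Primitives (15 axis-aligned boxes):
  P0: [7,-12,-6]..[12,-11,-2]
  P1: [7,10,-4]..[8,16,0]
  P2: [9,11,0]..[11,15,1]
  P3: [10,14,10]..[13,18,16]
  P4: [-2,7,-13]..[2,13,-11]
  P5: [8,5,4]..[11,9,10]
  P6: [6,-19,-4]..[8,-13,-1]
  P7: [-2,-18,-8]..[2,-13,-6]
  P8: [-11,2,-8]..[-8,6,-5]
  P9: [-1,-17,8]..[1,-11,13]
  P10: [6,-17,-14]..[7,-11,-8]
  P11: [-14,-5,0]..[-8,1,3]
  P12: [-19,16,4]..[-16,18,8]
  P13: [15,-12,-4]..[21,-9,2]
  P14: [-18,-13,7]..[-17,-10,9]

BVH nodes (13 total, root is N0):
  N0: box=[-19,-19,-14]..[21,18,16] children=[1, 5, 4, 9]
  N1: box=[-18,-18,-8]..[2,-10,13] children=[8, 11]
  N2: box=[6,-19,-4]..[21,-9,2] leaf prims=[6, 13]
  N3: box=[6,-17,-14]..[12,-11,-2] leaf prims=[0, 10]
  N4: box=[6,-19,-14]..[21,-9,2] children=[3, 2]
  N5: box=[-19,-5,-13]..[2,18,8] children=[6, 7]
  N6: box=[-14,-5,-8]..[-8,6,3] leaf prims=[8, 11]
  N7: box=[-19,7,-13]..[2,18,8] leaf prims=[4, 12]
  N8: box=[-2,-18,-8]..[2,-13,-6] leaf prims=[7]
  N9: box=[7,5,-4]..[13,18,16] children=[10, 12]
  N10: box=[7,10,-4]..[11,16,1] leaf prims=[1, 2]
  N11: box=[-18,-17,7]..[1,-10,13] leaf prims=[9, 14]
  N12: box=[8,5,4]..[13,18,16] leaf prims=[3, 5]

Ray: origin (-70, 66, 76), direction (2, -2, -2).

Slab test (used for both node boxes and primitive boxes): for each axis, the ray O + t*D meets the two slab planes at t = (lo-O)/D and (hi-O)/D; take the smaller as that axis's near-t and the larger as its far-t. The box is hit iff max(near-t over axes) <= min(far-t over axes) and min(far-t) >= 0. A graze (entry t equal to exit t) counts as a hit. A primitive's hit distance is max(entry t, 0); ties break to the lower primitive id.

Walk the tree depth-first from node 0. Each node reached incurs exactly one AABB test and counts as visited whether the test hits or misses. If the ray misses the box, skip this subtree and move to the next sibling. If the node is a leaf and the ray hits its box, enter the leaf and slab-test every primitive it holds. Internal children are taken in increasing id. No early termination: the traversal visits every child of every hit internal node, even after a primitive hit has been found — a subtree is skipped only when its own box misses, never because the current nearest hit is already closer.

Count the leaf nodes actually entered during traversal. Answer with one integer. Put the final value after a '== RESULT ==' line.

Traverse from the root:
N0 x:[51/2,91/2] y:[24,85/2] z:[30,45] -> hit [30,85/2], descend [1, 4, 5, 9]
  N1 x:[26,36] y:[38,42] z:[63/2,42] -> miss, prune
  N4 x:[38,91/2] y:[75/2,85/2] z:[37,45] -> hit [38,85/2], descend [2, 3]
    N2 x:[38,91/2] y:[75/2,85/2] z:[37,40] -> hit [38,40] leaf, test {P6(miss), P13(miss)}
    N3 x:[38,41] y:[77/2,83/2] z:[39,45] -> hit [39,41] leaf, test {P0@t=39, P10(miss)}
  N5 x:[51/2,36] y:[24,71/2] z:[34,89/2] -> hit [34,71/2], descend [6, 7]
    N6 x:[28,31] y:[30,71/2] z:[73/2,42] -> miss, prune
    N7 x:[51/2,36] y:[24,59/2] z:[34,89/2] -> miss, prune
  N9 x:[77/2,83/2] y:[24,61/2] z:[30,40] -> miss, prune

order=[0, 1, 4, 2, 3, 5, 6, 7, 9]  |boxes|=9  |leaves|=2  hit=P0

== RESULT ==
2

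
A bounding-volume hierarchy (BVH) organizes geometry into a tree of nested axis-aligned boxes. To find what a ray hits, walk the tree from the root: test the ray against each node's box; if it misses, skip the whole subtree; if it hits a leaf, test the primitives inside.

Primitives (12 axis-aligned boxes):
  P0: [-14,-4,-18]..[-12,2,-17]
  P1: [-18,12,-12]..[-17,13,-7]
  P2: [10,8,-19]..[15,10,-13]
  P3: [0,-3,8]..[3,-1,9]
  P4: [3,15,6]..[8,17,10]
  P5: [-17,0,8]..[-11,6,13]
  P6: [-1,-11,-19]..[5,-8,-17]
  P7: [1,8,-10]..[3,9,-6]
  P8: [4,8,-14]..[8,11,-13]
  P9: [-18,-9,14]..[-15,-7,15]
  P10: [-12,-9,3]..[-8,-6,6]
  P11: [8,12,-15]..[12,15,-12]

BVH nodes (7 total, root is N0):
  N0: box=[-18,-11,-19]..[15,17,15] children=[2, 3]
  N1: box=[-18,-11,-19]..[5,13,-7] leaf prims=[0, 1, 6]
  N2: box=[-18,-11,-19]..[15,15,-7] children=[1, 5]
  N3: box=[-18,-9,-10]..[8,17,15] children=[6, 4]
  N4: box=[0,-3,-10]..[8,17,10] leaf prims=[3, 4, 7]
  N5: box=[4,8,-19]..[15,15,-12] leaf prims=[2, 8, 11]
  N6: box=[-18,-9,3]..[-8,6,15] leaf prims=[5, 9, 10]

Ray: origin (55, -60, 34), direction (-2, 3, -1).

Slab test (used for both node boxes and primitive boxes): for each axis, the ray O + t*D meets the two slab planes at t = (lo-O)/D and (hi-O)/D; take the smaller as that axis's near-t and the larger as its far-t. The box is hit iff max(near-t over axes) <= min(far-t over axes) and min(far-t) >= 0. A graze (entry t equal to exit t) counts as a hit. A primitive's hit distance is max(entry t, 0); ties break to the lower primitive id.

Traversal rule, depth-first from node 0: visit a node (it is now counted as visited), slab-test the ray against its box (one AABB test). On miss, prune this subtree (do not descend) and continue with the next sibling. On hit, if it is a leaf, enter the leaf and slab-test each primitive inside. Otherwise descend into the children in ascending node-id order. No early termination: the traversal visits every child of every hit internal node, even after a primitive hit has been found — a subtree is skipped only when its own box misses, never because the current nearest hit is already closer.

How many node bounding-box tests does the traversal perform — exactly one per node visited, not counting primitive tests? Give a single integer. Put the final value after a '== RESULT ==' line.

Trace the traversal:
N0 x:[20,73/2] y:[49/3,77/3] z:[19,53] -> hit [20,77/3], descend [2, 3]
  N2 x:[20,73/2] y:[49/3,25] z:[41,53] -> miss, prune
  N3 x:[47/2,73/2] y:[17,77/3] z:[19,44] -> hit [47/2,77/3], descend [4, 6]
    N4 x:[47/2,55/2] y:[19,77/3] z:[24,44] -> hit [24,77/3] leaf, test {P3(miss), P4@t=25, P7(miss)}
    N6 x:[63/2,73/2] y:[17,22] z:[19,31] -> miss, prune

Visited [0, 2, 3, 4, 6]. Tests: 5 box, 1 leaf. Nearest: P4.

== RESULT ==
5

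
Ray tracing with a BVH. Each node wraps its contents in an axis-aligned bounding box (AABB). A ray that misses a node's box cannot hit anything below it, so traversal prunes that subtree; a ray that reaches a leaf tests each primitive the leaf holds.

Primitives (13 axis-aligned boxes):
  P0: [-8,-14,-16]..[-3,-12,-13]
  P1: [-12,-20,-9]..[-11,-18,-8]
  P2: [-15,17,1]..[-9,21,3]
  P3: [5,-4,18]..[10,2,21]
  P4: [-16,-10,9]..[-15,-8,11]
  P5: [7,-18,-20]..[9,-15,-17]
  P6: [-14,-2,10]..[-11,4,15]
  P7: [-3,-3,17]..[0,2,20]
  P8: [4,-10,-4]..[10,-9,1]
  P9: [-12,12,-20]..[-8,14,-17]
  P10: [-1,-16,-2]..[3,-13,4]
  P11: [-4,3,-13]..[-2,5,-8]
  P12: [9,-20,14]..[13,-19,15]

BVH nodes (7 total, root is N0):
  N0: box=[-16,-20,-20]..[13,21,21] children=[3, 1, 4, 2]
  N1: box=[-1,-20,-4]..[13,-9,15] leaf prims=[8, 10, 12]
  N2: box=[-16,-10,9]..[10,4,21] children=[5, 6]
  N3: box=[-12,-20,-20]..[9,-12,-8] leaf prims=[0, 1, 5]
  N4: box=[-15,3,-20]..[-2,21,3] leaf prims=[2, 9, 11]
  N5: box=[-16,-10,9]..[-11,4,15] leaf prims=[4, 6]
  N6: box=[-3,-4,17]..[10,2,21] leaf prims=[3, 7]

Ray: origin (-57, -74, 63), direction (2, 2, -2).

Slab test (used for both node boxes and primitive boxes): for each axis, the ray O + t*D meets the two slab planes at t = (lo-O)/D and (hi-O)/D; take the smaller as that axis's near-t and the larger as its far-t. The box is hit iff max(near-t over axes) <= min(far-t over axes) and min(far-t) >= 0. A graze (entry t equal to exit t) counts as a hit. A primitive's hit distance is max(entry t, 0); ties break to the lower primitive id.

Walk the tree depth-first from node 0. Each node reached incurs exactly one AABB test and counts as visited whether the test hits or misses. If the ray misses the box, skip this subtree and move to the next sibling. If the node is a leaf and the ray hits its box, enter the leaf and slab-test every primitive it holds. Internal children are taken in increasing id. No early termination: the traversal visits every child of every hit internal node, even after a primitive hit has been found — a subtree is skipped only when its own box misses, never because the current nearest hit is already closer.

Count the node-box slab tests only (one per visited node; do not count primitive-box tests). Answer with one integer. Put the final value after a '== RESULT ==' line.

Traverse from the root:
N0 x:[41/2,35] y:[27,95/2] z:[21,83/2] -> hit [27,35], descend [1, 2, 3, 4]
  N1 x:[28,35] y:[27,65/2] z:[24,67/2] -> hit [28,65/2] leaf, test {P8@t=32, P10@t=59/2, P12(miss)}
  N2 x:[41/2,67/2] y:[32,39] z:[21,27] -> miss, prune
  N3 x:[45/2,33] y:[27,31] z:[71/2,83/2] -> miss, prune
  N4 x:[21,55/2] y:[77/2,95/2] z:[30,83/2] -> miss, prune

5 AABB tests over nodes [0, 1, 2, 3, 4]; 1 leaf entered; closest P10.

== RESULT ==
5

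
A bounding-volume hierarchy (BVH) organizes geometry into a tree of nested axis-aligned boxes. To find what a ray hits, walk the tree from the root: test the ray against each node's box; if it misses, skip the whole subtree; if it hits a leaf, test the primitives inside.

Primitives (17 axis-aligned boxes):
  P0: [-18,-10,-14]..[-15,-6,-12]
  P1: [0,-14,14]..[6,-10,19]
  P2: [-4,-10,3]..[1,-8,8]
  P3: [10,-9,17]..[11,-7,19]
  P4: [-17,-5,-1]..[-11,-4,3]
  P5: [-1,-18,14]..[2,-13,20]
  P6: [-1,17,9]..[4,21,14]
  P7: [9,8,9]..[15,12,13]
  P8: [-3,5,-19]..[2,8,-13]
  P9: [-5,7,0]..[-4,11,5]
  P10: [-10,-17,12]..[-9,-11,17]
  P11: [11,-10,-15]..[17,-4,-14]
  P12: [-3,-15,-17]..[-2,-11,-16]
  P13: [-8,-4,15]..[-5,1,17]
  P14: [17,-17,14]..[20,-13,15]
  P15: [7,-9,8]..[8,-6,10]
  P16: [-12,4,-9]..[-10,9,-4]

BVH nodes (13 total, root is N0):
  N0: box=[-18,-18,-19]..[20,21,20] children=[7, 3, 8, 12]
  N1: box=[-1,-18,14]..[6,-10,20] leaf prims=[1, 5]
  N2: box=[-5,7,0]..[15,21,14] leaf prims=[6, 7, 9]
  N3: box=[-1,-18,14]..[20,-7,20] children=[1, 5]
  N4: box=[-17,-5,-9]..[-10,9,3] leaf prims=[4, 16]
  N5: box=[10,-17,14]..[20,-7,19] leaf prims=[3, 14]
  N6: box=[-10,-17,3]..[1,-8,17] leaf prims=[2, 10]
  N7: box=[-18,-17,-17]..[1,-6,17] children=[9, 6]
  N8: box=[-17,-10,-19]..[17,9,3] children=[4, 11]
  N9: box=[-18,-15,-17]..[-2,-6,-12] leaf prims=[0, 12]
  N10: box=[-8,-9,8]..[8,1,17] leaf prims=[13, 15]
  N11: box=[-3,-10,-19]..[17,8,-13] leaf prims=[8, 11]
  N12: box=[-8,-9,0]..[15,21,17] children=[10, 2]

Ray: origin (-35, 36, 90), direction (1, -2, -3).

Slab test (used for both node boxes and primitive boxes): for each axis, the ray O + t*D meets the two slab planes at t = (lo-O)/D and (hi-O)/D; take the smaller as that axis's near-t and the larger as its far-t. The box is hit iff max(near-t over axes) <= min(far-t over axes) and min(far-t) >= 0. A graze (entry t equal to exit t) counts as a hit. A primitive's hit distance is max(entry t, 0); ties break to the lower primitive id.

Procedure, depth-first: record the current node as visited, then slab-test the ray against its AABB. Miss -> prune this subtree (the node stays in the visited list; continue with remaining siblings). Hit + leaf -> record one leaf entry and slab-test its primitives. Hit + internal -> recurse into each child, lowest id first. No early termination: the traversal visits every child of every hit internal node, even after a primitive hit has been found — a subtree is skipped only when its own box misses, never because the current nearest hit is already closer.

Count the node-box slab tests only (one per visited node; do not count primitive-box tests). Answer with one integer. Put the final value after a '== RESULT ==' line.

Walk:
N0 x:[17,55] y:[15/2,27] z:[70/3,109/3] -> hit [70/3,27], descend [3, 7, 8, 12]
  N3 x:[34,55] y:[43/2,27] z:[70/3,76/3] -> miss, prune
  N7 x:[17,36] y:[21,53/2] z:[73/3,107/3] -> hit [73/3,53/2], descend [6, 9]
    N6 x:[25,36] y:[22,53/2] z:[73/3,29] -> hit [25,53/2] leaf, test {P2(miss), P10@t=25}
    N9 x:[17,33] y:[21,51/2] z:[34,107/3] -> miss, prune
  N8 x:[18,52] y:[27/2,23] z:[29,109/3] -> miss, prune
  N12 x:[27,50] y:[15/2,45/2] z:[73/3,30] -> miss, prune

7 AABB tests over nodes [0, 3, 7, 6, 9, 8, 12]; 1 leaf entered; closest P10.

== RESULT ==
7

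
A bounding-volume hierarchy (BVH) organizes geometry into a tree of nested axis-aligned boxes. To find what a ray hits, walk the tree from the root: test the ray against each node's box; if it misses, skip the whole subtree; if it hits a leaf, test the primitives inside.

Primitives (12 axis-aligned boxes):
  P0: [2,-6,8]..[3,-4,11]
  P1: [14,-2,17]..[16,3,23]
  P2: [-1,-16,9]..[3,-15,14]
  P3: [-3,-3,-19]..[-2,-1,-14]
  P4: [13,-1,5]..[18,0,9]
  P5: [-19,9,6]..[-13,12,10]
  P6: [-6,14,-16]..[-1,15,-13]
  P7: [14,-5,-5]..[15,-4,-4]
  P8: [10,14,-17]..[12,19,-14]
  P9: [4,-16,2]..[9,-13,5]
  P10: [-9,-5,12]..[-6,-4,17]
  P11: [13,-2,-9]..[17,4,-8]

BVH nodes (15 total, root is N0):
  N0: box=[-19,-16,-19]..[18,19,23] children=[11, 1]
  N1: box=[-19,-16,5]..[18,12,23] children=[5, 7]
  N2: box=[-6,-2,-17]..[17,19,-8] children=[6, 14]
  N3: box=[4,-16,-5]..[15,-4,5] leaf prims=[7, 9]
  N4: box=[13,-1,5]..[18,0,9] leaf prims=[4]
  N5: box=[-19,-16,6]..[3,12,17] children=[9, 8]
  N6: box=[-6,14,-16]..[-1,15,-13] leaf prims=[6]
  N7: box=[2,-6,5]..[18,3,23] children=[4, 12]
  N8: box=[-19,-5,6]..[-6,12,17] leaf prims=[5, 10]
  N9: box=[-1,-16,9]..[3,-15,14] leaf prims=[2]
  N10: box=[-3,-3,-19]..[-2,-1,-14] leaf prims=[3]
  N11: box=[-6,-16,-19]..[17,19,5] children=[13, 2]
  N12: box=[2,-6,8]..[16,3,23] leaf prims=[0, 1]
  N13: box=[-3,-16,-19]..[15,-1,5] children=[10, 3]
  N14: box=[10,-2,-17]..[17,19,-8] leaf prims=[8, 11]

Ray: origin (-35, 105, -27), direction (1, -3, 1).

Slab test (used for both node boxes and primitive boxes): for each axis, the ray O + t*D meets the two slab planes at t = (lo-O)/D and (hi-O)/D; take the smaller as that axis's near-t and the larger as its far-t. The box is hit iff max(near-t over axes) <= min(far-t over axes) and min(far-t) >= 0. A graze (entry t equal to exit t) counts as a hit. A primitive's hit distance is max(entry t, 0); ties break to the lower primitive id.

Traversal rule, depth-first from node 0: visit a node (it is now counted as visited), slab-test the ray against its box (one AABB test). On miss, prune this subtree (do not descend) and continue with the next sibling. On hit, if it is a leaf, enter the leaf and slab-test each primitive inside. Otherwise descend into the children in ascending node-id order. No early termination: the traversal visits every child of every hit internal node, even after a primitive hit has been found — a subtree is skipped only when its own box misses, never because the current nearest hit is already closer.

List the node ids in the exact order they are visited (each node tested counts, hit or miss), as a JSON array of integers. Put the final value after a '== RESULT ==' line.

Traverse from the root:
N0 x:[16,53] y:[86/3,121/3] z:[8,50] -> hit [86/3,121/3], descend [1, 11]
  N1 x:[16,53] y:[31,121/3] z:[32,50] -> hit [32,121/3], descend [5, 7]
    N5 x:[16,38] y:[31,121/3] z:[33,44] -> hit [33,38], descend [8, 9]
      N8 x:[16,29] y:[31,110/3] z:[33,44] -> miss, prune
      N9 x:[34,38] y:[40,121/3] z:[36,41] -> miss, prune
    N7 x:[37,53] y:[34,37] z:[32,50] -> hit [37,37], descend [4, 12]
      N4 x:[48,53] y:[35,106/3] z:[32,36] -> miss, prune
      N12 x:[37,51] y:[34,37] z:[35,50] -> hit [37,37] leaf, test {P0@t=37, P1(miss)}
  N11 x:[29,52] y:[86/3,121/3] z:[8,32] -> hit [29,32], descend [2, 13]
    N2 x:[29,52] y:[86/3,107/3] z:[10,19] -> miss, prune
    N13 x:[32,50] y:[106/3,121/3] z:[8,32] -> miss, prune

11 AABB tests over nodes [0, 1, 5, 8, 9, 7, 4, 12, 11, 2, 13]; 1 leaf entered; closest P0.

== RESULT ==
[0, 1, 5, 8, 9, 7, 4, 12, 11, 2, 13]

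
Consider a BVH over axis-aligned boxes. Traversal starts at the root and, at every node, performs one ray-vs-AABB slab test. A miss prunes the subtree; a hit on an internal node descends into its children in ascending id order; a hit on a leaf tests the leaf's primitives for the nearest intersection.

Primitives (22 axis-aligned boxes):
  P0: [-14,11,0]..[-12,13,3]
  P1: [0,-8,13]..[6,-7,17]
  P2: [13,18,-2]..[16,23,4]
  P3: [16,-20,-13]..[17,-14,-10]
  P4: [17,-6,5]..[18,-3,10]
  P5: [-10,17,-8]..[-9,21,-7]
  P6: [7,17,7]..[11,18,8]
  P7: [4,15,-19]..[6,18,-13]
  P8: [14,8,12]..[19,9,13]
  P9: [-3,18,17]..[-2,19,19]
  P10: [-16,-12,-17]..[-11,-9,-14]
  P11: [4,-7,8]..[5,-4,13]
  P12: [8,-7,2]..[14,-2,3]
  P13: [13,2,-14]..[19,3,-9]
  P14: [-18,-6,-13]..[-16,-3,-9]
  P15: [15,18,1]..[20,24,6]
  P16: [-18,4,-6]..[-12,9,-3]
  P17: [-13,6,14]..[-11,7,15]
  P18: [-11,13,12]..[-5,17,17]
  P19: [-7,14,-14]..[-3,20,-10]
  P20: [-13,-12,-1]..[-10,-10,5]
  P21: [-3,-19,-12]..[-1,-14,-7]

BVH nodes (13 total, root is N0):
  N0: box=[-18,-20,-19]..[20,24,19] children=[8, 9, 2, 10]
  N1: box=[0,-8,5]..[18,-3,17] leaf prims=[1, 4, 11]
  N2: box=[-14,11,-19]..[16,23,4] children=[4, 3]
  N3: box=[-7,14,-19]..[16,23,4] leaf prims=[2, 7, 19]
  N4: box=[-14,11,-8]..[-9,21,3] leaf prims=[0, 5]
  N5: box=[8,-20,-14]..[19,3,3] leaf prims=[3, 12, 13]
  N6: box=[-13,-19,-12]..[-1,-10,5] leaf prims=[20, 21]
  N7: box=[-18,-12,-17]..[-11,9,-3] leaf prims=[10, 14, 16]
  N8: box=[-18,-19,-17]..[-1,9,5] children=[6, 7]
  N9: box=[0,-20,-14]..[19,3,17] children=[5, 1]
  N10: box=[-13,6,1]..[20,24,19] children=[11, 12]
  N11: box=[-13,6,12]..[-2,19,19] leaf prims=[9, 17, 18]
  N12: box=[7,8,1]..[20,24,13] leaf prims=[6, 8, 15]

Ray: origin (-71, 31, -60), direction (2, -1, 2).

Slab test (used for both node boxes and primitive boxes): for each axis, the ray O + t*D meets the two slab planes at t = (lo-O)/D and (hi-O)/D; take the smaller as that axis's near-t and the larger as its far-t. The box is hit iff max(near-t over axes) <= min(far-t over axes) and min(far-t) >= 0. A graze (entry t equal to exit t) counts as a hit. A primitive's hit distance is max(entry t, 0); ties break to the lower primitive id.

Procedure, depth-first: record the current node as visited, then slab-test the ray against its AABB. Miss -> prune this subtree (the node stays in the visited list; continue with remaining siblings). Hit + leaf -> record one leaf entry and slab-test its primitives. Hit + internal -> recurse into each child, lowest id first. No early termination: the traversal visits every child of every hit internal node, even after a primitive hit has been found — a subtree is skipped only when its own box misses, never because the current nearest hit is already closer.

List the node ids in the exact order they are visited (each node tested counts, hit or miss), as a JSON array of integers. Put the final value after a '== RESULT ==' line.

Traverse from the root:
N0 x:[53/2,91/2] y:[7,51] z:[41/2,79/2] -> hit [53/2,79/2], descend [2, 8, 9, 10]
  N2 x:[57/2,87/2] y:[8,20] z:[41/2,32] -> miss, prune
  N8 x:[53/2,35] y:[22,50] z:[43/2,65/2] -> hit [53/2,65/2], descend [6, 7]
    N6 x:[29,35] y:[41,50] z:[24,65/2] -> miss, prune
    N7 x:[53/2,30] y:[22,43] z:[43/2,57/2] -> hit [53/2,57/2] leaf, test {P10(miss), P14(miss), P16@t=27}
  N9 x:[71/2,45] y:[28,51] z:[23,77/2] -> hit [71/2,77/2], descend [1, 5]
    N1 x:[71/2,89/2] y:[34,39] z:[65/2,77/2] -> hit [71/2,77/2] leaf, test {P1@t=38, P4(miss), P11(miss)}
    N5 x:[79/2,45] y:[28,51] z:[23,63/2] -> miss, prune
  N10 x:[29,91/2] y:[7,25] z:[61/2,79/2] -> miss, prune

order=[0, 2, 8, 6, 7, 9, 1, 5, 10]  |boxes|=9  |leaves|=2  hit=P16

== RESULT ==
[0, 2, 8, 6, 7, 9, 1, 5, 10]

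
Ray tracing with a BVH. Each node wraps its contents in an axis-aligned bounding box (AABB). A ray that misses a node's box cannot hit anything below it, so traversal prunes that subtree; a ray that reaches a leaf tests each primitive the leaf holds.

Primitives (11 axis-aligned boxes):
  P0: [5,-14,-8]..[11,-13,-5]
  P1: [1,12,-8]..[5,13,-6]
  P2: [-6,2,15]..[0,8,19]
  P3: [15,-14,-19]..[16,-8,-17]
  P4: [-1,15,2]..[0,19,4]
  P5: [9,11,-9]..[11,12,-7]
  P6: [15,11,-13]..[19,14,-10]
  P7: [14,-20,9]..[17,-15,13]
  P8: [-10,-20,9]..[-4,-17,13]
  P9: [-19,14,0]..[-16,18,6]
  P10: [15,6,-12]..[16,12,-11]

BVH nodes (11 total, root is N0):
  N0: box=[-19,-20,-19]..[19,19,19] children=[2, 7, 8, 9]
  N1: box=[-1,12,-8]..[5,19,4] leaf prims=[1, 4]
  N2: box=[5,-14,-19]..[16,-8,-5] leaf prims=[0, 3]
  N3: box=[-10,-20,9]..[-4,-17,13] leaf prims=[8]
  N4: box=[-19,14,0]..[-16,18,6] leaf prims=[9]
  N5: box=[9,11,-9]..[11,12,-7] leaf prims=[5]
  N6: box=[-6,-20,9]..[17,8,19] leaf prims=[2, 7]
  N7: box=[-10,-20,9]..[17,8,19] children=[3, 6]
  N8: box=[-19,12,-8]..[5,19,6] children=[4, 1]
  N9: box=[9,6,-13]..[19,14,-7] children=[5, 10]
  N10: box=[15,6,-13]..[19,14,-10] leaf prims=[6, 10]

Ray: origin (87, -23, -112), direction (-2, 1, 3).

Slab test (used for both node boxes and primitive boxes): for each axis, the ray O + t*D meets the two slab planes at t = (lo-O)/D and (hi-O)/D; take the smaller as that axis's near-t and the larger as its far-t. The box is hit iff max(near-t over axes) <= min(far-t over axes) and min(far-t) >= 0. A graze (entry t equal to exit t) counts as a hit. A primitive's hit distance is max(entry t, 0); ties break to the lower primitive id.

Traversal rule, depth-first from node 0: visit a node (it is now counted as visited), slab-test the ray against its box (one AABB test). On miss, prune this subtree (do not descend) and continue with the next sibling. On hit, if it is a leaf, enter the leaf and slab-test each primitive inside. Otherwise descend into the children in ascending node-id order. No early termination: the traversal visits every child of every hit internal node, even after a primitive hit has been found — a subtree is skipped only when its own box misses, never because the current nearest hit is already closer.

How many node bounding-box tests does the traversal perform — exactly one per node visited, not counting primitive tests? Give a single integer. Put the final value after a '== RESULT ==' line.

Trace the traversal:
N0 x:[34,53] y:[3,42] z:[31,131/3] -> hit [34,42], descend [2, 7, 8, 9]
  N2 x:[71/2,41] y:[9,15] z:[31,107/3] -> miss, prune
  N7 x:[35,97/2] y:[3,31] z:[121/3,131/3] -> miss, prune
  N8 x:[41,53] y:[35,42] z:[104/3,118/3] -> miss, prune
  N9 x:[34,39] y:[29,37] z:[33,35] -> hit [34,35], descend [5, 10]
    N5 x:[38,39] y:[34,35] z:[103/3,35] -> miss, prune
    N10 x:[34,36] y:[29,37] z:[33,34] -> hit [34,34] leaf, test {P6@t=34, P10(miss)}

order=[0, 2, 7, 8, 9, 5, 10]  |boxes|=7  |leaves|=1  hit=P6

== RESULT ==
7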